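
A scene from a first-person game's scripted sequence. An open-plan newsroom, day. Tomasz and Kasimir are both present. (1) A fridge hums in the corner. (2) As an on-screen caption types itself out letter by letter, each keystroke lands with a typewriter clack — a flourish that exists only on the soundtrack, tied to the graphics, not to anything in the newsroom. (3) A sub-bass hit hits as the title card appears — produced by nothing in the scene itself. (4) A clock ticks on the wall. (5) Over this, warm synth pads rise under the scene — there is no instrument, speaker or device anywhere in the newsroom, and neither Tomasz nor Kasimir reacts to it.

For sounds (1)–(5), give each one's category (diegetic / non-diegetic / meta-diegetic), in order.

(1) it's the actual ambient sound of the location → diegetic.
(2) the caption isn't part of the story world, so neither is the sound tied to it → non-diegetic.
(3) is non-diegetic: an editorial stinger — it belongs to the cut, not the story world.
(4) the sound comes from a clock physically present in the location → diegetic.
(5) it has no source in the story world and no character can hear it — it's underscore → non-diegetic.

diegetic, non-diegetic, non-diegetic, diegetic, non-diegetic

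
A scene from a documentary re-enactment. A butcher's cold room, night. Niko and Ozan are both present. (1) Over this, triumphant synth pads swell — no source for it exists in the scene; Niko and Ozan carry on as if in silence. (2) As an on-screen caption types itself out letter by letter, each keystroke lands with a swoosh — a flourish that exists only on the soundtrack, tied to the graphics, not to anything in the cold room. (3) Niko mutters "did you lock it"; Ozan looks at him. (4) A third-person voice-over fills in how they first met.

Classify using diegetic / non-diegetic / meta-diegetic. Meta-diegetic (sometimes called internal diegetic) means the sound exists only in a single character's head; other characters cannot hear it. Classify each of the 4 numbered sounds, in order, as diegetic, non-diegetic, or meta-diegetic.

non-diegetic, non-diegetic, diegetic, non-diegetic

(1) is non-diegetic: it has no source in the story world and no character can hear it — it's underscore.
(2) is non-diegetic: the caption isn't part of the story world, so neither is the sound tied to it.
(3) spoken by a character present in the story world → diegetic.
(4) is non-diegetic: commentary laid over the scene from outside the fiction.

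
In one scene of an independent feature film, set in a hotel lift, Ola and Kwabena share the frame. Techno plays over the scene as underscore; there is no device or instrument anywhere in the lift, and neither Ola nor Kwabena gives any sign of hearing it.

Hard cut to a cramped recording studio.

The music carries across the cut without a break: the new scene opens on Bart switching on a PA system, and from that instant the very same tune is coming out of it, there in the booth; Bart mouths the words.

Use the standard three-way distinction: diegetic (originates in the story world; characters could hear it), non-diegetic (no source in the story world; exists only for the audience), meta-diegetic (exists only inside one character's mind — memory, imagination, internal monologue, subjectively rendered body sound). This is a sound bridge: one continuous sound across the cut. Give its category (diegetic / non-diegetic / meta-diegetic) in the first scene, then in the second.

non-diegetic, diegetic

Scene one: there's no in-world source anywhere and no character hears it — underscore for the audience only → non-diegetic.
Scene two: once Bart turns on a PA system, the music has a real source in the story world and Bart reacts to it → diegetic.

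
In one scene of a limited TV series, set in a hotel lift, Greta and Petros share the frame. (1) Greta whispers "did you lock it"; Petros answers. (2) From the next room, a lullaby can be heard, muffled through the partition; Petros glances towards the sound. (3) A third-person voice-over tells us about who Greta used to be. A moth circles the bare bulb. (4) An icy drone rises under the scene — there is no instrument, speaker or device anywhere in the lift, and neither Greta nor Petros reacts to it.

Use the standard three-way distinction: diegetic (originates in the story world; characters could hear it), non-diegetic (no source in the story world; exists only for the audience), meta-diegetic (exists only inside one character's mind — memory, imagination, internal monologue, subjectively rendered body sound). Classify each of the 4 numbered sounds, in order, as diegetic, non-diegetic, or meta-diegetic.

(1) is diegetic: spoken by a character present in the story world.
(2) is diegetic: it's coming from the next room — a location within the story world — and Petros reacts.
Sound (3): external voice-over — not a character, not heard by anyone in the scene, so non-diegetic.
(4) is non-diegetic: score with no on-screen or off-screen source; it exists for the audience alone.

diegetic, diegetic, non-diegetic, non-diegetic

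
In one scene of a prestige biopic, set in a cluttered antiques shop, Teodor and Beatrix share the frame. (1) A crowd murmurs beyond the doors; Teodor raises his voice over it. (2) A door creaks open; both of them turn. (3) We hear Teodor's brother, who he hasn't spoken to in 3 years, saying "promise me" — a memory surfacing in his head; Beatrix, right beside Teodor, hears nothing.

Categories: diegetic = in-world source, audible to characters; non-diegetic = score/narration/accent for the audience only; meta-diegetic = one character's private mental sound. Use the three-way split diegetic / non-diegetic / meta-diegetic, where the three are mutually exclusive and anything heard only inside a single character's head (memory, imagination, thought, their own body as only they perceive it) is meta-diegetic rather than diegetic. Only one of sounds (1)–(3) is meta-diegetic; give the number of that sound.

3

(1) a crowd is part of the location's real environment → diegetic.
Sound (2): the sound comes from a door physically present in the location, so diegetic.
(3) the voice is a memory playing only inside Teodor's mind; Beatrix can't hear it → meta-diegetic.
Only (3) is meta-diegetic.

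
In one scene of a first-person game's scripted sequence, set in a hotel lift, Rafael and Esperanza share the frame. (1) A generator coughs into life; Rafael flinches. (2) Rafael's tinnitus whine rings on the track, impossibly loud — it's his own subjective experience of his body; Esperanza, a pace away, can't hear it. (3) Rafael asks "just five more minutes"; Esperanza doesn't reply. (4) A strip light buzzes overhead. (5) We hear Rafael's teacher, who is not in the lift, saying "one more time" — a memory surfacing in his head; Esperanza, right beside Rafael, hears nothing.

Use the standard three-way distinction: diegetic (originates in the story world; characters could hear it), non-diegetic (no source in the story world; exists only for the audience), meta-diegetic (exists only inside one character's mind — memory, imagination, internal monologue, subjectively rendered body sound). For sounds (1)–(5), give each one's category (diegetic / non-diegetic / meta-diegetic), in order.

Sound (1): an in-world source (a generator); characters could hear it, so diegetic.
Sound (2): point-of-audition from inside Rafael's body; not a sound in the room, so meta-diegetic.
(3) Rafael is a character speaking aloud in the scene → diegetic.
(4) a strip light is part of the location's real environment → diegetic.
(5) the voice is a memory playing only inside Rafael's mind; Esperanza can't hear it → meta-diegetic.

diegetic, meta-diegetic, diegetic, diegetic, meta-diegetic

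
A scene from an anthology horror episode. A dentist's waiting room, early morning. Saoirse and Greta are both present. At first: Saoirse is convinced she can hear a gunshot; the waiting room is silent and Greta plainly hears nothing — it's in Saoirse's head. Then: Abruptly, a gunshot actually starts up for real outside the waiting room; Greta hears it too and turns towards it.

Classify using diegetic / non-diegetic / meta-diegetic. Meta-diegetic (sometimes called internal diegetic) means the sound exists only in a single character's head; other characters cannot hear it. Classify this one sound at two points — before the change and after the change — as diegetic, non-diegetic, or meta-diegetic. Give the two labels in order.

meta-diegetic, diegetic

Before the change: only Saoirse 'hears' it — imagined, in her mind → meta-diegetic.
After the change: now there's a real external source and Greta hears it too — in the story world → diegetic.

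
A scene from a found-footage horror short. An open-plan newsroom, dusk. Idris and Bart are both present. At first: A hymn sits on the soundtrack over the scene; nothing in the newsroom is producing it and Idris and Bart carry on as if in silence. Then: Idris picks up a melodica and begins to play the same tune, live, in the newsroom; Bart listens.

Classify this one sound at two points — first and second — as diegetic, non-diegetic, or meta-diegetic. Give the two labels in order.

non-diegetic, diegetic

First: no in-world source exists and no character can hear it — underscore → non-diegetic.
Second: a melodica is now a real source in the story world and the characters hear it → diegetic.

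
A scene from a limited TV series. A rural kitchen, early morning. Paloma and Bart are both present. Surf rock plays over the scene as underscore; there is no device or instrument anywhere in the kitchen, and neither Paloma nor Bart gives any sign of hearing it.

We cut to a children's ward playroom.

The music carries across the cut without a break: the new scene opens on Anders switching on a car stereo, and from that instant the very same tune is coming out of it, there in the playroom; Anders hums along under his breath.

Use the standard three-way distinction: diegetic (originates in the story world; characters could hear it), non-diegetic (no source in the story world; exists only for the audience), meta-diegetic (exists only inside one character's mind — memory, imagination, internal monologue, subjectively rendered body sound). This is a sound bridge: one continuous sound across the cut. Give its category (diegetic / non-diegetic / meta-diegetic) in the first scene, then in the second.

non-diegetic, diegetic

Scene one: there's no in-world source anywhere and no character hears it — underscore for the audience only → non-diegetic.
Scene two: once Anders turns on a car stereo, the music has a real source in the story world and Anders reacts to it → diegetic.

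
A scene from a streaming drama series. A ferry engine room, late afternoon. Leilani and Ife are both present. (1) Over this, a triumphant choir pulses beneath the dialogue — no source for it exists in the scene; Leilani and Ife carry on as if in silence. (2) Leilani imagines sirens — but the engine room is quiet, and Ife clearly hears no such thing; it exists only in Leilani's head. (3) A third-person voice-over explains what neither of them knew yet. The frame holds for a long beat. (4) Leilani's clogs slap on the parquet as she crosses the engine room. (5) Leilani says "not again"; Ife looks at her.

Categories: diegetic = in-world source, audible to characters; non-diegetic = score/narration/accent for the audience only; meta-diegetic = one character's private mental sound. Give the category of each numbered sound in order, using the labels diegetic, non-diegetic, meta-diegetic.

non-diegetic, meta-diegetic, non-diegetic, diegetic, diegetic

Sound (1): nothing in the engine room produces it and the characters don't hear it — pure soundtrack, so non-diegetic.
(2) Leilani alone 'hears' it — an imagined sound, not present in the space → meta-diegetic.
(3) external voice-over — not a character, not heard by anyone in the scene → non-diegetic.
(4) a character's body making contact with the set — an in-world sound → diegetic.
(5) is diegetic: Leilani is a character speaking aloud in the scene.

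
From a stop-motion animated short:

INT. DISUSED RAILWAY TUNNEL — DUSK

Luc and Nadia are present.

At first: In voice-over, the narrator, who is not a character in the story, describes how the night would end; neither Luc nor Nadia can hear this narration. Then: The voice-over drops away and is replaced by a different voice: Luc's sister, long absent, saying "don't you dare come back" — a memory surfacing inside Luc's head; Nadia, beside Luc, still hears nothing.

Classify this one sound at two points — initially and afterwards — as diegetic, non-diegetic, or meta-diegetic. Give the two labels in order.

Initially: the external narrator addresses only the audience — outside the story world → non-diegetic.
Afterwards: the replacement voice is a memory inside Luc's mind specifically → meta-diegetic.

non-diegetic, meta-diegetic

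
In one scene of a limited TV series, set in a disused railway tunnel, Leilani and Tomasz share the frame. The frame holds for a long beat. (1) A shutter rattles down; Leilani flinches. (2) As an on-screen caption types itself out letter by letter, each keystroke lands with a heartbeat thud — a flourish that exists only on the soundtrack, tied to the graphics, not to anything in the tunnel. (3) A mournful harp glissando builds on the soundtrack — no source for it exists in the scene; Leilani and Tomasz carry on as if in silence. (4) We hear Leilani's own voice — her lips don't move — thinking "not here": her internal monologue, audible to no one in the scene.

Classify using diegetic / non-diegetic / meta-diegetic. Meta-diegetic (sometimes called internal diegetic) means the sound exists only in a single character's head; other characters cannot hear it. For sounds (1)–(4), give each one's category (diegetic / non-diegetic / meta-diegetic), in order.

diegetic, non-diegetic, non-diegetic, meta-diegetic

Sound (1): the sound comes from a shutter physically present in the location, so diegetic.
(2) is non-diegetic: sound married to a title/caption — outside the diegesis by definition.
(3) nothing in the tunnel produces it and the characters don't hear it — pure soundtrack → non-diegetic.
(4) is meta-diegetic: internal monologue — inside Leilani's mind, not spoken into the scene.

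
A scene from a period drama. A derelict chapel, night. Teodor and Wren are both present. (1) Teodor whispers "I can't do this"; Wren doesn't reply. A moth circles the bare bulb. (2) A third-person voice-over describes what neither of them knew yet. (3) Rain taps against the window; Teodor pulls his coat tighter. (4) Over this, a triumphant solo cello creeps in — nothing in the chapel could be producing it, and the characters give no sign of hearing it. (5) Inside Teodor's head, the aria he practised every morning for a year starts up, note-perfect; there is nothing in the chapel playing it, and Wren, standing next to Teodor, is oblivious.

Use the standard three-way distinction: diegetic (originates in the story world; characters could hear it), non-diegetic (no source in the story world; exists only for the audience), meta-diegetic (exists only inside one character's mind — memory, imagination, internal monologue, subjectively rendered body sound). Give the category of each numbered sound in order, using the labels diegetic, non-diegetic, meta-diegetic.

(1) on-screen dialogue — Teodor speaks and Wren is there to hear → diegetic.
(2) external voice-over — not a character, not heard by anyone in the scene → non-diegetic.
Sound (3): rain is part of the location's real environment, so diegetic.
Sound (4): score with no on-screen or off-screen source; it exists for the audience alone, so non-diegetic.
(5) it lives in Teodor's subjectivity, not in the chapel → meta-diegetic.

diegetic, non-diegetic, diegetic, non-diegetic, meta-diegetic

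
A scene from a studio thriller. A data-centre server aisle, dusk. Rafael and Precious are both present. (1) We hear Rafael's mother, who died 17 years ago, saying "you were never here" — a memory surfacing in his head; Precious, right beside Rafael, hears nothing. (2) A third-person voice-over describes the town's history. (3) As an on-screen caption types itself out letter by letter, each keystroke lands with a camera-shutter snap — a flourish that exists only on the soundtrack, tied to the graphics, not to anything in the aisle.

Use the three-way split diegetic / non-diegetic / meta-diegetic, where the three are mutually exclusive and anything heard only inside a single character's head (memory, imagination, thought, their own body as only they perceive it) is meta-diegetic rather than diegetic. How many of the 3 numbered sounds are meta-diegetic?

Sound (1): a remembered line, private to Rafael — not present in the room, not audible to Precious, so meta-diegetic.
Sound (2): commentary laid over the scene from outside the fiction, so non-diegetic.
(3) it accompanies on-screen graphics, not anything inside the story world → non-diegetic.
So 1 of the 3 is meta-diegetic: (1).

1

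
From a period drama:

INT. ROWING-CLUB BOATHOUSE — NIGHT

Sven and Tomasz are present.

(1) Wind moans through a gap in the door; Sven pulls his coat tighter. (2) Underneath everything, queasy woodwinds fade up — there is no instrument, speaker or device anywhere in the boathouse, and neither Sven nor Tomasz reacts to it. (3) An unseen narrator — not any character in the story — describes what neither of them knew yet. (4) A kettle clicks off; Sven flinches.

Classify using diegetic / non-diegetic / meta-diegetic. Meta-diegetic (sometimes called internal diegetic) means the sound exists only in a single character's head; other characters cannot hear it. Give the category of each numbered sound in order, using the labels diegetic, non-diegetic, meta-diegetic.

Sound (1): it's the actual ambient sound of the location, so diegetic.
Sound (2): it has no source in the story world and no character can hear it — it's underscore, so non-diegetic.
Sound (3): the narrator exists outside the story world, addressing only the audience, so non-diegetic.
Sound (4): a kettle is a real object/event in the scene's world, so diegetic.

diegetic, non-diegetic, non-diegetic, diegetic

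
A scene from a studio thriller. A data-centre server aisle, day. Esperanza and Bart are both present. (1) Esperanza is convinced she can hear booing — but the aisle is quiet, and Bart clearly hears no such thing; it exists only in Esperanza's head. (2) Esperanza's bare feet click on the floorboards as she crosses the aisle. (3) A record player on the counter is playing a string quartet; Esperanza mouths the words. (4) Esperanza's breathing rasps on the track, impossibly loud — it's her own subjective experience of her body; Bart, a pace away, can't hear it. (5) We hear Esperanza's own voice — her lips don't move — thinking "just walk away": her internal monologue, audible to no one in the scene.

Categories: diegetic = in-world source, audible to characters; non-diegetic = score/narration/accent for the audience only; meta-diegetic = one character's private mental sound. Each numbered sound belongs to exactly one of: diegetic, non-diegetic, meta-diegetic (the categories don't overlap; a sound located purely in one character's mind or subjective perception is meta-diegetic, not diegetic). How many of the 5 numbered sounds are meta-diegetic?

3

Sound (1): Esperanza alone 'hears' it — an imagined sound, not present in the space, so meta-diegetic.
Sound (2): a character's body making contact with the set — an in-world sound, so diegetic.
(3) is diegetic: the music comes from an on-screen device that Esperanza responds to.
Sound (4): it's Esperanza's internal bodily sensation rendered as sound; only Esperanza 'hears' it, so meta-diegetic.
(5) Esperanza's thought-voice: a private mental sound no other character can hear → meta-diegetic.
Meta-diegetic: (1), (4), (5) — that's 3.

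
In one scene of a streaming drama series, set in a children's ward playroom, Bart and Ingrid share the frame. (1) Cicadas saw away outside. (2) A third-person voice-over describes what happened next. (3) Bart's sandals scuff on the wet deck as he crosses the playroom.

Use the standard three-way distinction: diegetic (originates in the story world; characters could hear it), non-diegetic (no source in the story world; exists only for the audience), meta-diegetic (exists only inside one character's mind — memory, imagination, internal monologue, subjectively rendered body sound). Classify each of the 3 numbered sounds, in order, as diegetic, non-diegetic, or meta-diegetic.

Sound (1): cicadas is part of the location's real environment, so diegetic.
(2) the narrator exists outside the story world, addressing only the audience → non-diegetic.
(3) is diegetic: a character's body making contact with the set — an in-world sound.

diegetic, non-diegetic, diegetic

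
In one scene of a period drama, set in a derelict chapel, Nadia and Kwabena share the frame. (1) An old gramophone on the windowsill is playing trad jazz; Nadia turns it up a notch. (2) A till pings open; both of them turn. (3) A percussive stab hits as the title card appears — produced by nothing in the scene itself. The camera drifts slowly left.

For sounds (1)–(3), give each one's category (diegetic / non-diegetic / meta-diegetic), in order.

diegetic, diegetic, non-diegetic

(1) the music comes from an on-screen device that Nadia responds to → diegetic.
(2) is diegetic: a till is a real object/event in the scene's world.
Sound (3): an editorial stinger — it belongs to the cut, not the story world, so non-diegetic.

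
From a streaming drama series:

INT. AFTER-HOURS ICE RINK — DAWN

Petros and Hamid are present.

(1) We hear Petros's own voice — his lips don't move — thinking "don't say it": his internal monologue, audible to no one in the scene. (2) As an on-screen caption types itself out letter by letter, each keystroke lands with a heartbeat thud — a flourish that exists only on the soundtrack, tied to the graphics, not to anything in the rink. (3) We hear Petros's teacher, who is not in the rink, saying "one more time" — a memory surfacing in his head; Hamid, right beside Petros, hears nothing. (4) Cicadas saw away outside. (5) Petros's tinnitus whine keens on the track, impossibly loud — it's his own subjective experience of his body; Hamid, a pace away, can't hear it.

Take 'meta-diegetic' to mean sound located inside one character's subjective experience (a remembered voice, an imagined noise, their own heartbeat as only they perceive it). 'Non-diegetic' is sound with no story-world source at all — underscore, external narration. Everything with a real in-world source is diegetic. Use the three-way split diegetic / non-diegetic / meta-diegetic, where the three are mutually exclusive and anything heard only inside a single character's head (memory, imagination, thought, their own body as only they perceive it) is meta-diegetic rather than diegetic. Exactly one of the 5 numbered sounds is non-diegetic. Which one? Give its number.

(1) is meta-diegetic: Petros's thought-voice: a private mental sound no other character can hear.
Sound (2): sound married to a title/caption — outside the diegesis by definition, so non-diegetic.
(3) it's Petros's recollection rendered as sound; the other character can't hear it → meta-diegetic.
Sound (4): cicadas is part of the location's real environment, so diegetic.
Sound (5): it's Petros's internal bodily sensation rendered as sound; only Petros 'hears' it, so meta-diegetic.
Only (2) is non-diegetic.

2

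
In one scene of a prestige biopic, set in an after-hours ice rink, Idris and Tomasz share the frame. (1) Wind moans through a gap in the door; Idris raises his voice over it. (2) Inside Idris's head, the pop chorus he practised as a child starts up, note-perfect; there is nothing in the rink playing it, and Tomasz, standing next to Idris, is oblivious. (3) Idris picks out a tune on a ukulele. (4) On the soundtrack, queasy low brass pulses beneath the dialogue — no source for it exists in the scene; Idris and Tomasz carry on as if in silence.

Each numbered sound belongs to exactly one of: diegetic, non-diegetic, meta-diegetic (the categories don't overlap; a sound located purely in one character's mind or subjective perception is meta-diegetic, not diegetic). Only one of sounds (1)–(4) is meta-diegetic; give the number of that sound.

2

Sound (1): it's the actual ambient sound of the location, so diegetic.
(2) is meta-diegetic: remembered music, private to Idris — Tomasz is oblivious because it isn't in the room.
Sound (3): Idris is producing the music live, in the story world, so diegetic.
(4) is non-diegetic: it has no source in the story world and no character can hear it — it's underscore.
Only (2) is meta-diegetic.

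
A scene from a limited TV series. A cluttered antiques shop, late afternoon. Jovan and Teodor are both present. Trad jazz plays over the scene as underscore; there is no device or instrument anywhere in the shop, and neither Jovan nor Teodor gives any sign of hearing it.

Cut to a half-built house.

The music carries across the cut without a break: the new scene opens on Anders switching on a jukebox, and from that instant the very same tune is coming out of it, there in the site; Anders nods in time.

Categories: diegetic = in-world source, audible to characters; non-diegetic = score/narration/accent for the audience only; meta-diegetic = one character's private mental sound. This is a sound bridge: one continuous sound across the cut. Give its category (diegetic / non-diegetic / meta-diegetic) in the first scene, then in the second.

Scene one: there's no in-world source anywhere and no character hears it — underscore for the audience only → non-diegetic.
Scene two: once Anders turns on a jukebox, the music has a real source in the story world and Anders reacts to it → diegetic.

non-diegetic, diegetic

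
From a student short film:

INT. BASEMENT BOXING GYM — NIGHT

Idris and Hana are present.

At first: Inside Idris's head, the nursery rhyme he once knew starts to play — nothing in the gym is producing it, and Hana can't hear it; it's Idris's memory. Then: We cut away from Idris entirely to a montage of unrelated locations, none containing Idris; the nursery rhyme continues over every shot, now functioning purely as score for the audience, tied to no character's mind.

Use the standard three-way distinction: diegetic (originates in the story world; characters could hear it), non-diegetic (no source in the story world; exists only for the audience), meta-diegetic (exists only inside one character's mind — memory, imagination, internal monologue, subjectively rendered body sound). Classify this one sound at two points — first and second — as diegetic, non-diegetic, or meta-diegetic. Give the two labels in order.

First: the music lives inside Idris's mind alone; Hana can't hear it → meta-diegetic.
Second: once it plays over shots Idris isn't in, detached from any character's subjectivity, it's conventional underscore → non-diegetic.

meta-diegetic, non-diegetic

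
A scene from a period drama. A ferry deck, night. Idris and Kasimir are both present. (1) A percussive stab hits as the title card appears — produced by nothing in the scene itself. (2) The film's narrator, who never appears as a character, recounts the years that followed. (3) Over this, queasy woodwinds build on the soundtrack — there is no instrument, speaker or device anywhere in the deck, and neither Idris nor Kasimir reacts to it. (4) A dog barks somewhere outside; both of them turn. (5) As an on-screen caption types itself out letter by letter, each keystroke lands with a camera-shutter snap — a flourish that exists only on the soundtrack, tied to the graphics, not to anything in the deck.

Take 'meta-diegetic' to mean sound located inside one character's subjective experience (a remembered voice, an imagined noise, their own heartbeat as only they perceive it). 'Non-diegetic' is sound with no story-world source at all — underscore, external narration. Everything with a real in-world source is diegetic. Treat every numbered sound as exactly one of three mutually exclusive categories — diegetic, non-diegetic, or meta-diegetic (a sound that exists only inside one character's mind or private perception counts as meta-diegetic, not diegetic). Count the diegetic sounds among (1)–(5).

(1) is non-diegetic: nothing in the scene produces it; it's an accent added for the audience.
Sound (2): commentary laid over the scene from outside the fiction, so non-diegetic.
(3) score with no on-screen or off-screen source; it exists for the audience alone → non-diegetic.
(4) is diegetic: an in-world source (a dog); characters could hear it.
(5) the caption isn't part of the story world, so neither is the sound tied to it → non-diegetic.
Diegetic: (4) — that's 1.

1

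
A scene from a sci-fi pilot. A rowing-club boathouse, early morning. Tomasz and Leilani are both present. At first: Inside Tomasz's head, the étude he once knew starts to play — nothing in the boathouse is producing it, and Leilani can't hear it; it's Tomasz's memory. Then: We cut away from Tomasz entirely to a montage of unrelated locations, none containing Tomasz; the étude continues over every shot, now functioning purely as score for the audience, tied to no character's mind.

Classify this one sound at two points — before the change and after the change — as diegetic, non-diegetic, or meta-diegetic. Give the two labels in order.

meta-diegetic, non-diegetic

Before the change: the music lives inside Tomasz's mind alone; Leilani can't hear it → meta-diegetic.
After the change: once it plays over shots Tomasz isn't in, detached from any character's subjectivity, it's conventional underscore → non-diegetic.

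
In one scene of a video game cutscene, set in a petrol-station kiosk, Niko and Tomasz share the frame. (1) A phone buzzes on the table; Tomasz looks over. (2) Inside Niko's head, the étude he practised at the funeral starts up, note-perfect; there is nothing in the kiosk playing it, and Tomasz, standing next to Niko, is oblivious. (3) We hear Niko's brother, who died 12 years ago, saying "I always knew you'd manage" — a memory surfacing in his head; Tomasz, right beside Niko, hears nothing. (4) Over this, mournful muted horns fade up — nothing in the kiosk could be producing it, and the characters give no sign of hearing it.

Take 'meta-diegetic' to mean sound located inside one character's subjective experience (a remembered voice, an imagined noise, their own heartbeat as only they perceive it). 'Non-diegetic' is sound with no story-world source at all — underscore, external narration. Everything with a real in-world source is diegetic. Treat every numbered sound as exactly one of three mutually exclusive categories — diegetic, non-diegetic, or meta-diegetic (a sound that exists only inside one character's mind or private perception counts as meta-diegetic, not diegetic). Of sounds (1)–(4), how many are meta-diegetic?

2

(1) is diegetic: the sound comes from a phone physically present in the location.
(2) is meta-diegetic: remembered music, private to Niko — Tomasz is oblivious because it isn't in the room.
Sound (3): a remembered line, private to Niko — not present in the room, not audible to Tomasz, so meta-diegetic.
(4) it has no source in the story world and no character can hear it — it's underscore → non-diegetic.
Meta-diegetic: (2), (3) — that's 2.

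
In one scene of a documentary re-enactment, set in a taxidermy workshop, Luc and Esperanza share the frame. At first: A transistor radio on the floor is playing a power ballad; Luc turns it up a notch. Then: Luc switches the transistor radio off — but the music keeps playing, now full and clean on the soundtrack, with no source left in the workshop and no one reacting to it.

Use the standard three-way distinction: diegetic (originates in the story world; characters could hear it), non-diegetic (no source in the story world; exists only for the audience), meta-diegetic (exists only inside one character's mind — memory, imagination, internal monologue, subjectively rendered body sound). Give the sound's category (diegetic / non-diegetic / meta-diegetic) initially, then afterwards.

Initially: a transistor radio is a real in-scene source and Luc reacts to it → diegetic.
Afterwards: there is no longer any in-world source and no one can hear it — it has become underscore → non-diegetic.

diegetic, non-diegetic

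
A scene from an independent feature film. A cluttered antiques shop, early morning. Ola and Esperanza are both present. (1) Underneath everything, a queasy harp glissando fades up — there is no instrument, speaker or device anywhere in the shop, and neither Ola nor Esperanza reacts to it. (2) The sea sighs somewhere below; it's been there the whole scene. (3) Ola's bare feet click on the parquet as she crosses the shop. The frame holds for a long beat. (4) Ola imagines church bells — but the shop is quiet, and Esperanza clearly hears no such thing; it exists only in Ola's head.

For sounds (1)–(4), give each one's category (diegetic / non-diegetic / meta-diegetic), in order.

(1) score with no on-screen or off-screen source; it exists for the audience alone → non-diegetic.
Sound (2): it's the actual ambient sound of the location, so diegetic.
(3) Ola's footsteps are produced in the story world → diegetic.
Sound (4): the sound is imagined by Ola; nothing in the story world is producing it and Esperanza can't hear it, so meta-diegetic.

non-diegetic, diegetic, diegetic, meta-diegetic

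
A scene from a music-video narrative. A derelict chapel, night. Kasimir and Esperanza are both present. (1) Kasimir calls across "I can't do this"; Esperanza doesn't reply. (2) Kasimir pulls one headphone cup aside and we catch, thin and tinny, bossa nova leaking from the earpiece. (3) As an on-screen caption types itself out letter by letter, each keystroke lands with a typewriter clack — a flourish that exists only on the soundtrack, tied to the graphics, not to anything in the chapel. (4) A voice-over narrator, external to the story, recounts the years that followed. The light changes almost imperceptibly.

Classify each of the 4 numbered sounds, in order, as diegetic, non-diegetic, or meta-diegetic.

diegetic, diegetic, non-diegetic, non-diegetic

(1) is diegetic: on-screen dialogue — Kasimir speaks and Esperanza is there to hear.
(2) is diegetic: the headphones are an on-screen source.
(3) the caption isn't part of the story world, so neither is the sound tied to it → non-diegetic.
(4) is non-diegetic: the narrator exists outside the story world, addressing only the audience.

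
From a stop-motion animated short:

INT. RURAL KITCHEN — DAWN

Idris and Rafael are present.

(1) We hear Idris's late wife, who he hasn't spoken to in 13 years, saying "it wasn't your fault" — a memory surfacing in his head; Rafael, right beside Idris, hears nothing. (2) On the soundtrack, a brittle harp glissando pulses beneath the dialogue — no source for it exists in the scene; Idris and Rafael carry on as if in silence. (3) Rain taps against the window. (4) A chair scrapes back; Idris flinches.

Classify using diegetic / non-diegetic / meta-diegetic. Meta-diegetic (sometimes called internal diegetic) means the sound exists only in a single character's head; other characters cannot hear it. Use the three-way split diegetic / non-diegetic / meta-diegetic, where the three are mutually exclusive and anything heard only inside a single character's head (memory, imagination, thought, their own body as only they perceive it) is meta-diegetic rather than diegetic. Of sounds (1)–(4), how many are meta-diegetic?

1

(1) it's Idris's recollection rendered as sound; the other character can't hear it → meta-diegetic.
Sound (2): score with no on-screen or off-screen source; it exists for the audience alone, so non-diegetic.
(3) is diegetic: ambient/room sound belonging to the story's physical space.
Sound (4): the sound comes from a chair physically present in the location, so diegetic.
So 1 of the 4 is meta-diegetic: (1).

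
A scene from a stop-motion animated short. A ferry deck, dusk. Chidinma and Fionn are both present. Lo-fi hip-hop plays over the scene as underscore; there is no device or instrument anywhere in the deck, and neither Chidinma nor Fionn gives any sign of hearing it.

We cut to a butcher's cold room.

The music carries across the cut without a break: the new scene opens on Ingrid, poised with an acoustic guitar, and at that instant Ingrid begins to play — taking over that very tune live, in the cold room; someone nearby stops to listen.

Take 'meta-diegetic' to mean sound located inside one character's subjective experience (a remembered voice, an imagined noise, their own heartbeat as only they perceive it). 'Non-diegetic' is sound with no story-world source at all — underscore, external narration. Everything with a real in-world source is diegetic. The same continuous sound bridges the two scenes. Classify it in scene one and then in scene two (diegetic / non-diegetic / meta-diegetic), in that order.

Scene one: there's no in-world source anywhere and no character hears it — underscore for the audience only → non-diegetic.
Scene two: from the moment Ingrid starts playing, the tune is being performed on an acoustic guitar inside the story world and another character hears it → diegetic.

non-diegetic, diegetic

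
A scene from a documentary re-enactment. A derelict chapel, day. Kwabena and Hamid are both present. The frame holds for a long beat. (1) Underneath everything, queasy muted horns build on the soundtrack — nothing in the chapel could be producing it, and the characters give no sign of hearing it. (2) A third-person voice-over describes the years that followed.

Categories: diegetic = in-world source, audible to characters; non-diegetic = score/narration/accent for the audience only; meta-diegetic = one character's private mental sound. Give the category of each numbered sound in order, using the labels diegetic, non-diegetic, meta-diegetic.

non-diegetic, non-diegetic

Sound (1): nothing in the chapel produces it and the characters don't hear it — pure soundtrack, so non-diegetic.
Sound (2): the narrator exists outside the story world, addressing only the audience, so non-diegetic.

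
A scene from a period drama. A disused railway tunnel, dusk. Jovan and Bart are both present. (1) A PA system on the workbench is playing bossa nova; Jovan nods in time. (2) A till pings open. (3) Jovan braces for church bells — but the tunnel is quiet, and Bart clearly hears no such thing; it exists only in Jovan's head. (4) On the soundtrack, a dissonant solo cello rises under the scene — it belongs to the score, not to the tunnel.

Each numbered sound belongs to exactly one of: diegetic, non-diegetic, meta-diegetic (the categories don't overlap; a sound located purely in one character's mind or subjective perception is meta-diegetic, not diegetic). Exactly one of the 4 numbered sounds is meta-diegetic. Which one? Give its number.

Sound (1): source music from a PA system, which exists in the story world, so diegetic.
(2) an in-world source (a till); characters could hear it → diegetic.
Sound (3): subjective to Jovan: the tunnel is silent and Bart hears nothing, so meta-diegetic.
(4) nothing in the tunnel produces it and the characters don't hear it — pure soundtrack → non-diegetic.
Only (3) is meta-diegetic.

3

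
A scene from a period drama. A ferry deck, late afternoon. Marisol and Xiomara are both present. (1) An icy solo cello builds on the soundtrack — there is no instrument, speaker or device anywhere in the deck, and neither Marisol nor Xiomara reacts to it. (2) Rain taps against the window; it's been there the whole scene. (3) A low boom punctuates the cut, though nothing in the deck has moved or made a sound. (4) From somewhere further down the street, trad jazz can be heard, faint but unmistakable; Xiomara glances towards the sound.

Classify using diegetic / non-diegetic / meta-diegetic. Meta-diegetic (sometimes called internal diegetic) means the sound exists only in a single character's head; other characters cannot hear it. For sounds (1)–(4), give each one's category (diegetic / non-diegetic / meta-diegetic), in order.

(1) is non-diegetic: it has no source in the story world and no character can hear it — it's underscore.
Sound (2): it's the actual ambient sound of the location, so diegetic.
(3) is non-diegetic: an editorial stinger — it belongs to the cut, not the story world.
Sound (4): off-screen diegetic: the source is out of frame but still in the story's space, so diegetic.

non-diegetic, diegetic, non-diegetic, diegetic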